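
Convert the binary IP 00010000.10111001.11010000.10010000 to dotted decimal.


00010000 = 16
10111001 = 185
11010000 = 208
10010000 = 144
IP: 16.185.208.144


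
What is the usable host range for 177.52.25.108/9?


Network: 177.0.0.0
Broadcast: 177.127.255.255
First usable = network + 1
Last usable = broadcast - 1
Range: 177.0.0.1 to 177.127.255.254


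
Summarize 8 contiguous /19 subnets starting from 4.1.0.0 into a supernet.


Original prefix: /19
Number of subnets: 8 = 2^3
New prefix = 19 - 3 = 16
Supernet: 4.1.0.0/16


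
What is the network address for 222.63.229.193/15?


IP:   11011110.00111111.11100101.11000001
Mask: 11111111.11111110.00000000.00000000
AND operation:
Net:  11011110.00111110.00000000.00000000
Network: 222.62.0.0/15


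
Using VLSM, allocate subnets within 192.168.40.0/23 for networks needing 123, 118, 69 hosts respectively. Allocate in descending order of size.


123 hosts -> /25 (126 usable): 192.168.40.0/25
118 hosts -> /25 (126 usable): 192.168.40.128/25
69 hosts -> /25 (126 usable): 192.168.41.0/25
Allocation: 192.168.40.0/25 (123 hosts, 126 usable); 192.168.40.128/25 (118 hosts, 126 usable); 192.168.41.0/25 (69 hosts, 126 usable)


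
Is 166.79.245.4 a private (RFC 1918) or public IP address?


RFC 1918 private ranges:
  10.0.0.0/8 (10.0.0.0 - 10.255.255.255)
  172.16.0.0/12 (172.16.0.0 - 172.31.255.255)
  192.168.0.0/16 (192.168.0.0 - 192.168.255.255)
Public (not in any RFC 1918 range)


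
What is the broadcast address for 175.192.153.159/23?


Network: 175.192.152.0/23
Host bits = 9
Set all host bits to 1:
Broadcast: 175.192.153.255


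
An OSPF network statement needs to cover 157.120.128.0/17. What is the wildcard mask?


Subnet mask: 255.255.128.0
Wildcard = 255.255.255.255 - subnet mask
255 - 255 = 0
255 - 255 = 0
255 - 128 = 127
255 - 0 = 255
Wildcard: 0.0.127.255


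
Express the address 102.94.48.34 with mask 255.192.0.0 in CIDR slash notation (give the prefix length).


Binary: 11111111.11000000.00000000.00000000
Count leading 1s
Prefix: /10


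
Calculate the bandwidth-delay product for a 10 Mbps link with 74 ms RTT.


BDP = bandwidth * RTT
= 10 Mbps * 74 ms
= 10 * 1e6 * 74 / 1000 bits
= 740000 bits
= 92500 bytes
= 90.332 KB
BDP = 740000 bits (92500 bytes)


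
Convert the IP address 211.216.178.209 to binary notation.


211 = 11010011
216 = 11011000
178 = 10110010
209 = 11010001
Binary: 11010011.11011000.10110010.11010001


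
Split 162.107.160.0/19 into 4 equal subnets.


New prefix = 19 + 2 = 21
Each subnet has 2048 addresses
  162.107.160.0/21
  162.107.168.0/21
  162.107.176.0/21
  162.107.184.0/21
Subnets: 162.107.160.0/21, 162.107.168.0/21, 162.107.176.0/21, 162.107.184.0/21


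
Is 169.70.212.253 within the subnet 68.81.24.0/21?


Subnet network: 68.81.24.0
Test IP AND mask: 169.70.208.0
No, 169.70.212.253 is not in 68.81.24.0/21


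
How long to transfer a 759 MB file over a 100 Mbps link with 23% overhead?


Effective throughput = 100 * (1 - 23/100) = 77 Mbps
File size in Mb = 759 * 8 = 6072 Mb
Time = 6072 / 77
Time = 78.8571 seconds


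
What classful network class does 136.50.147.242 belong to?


First octet: 136
Binary: 10001000
10xxxxxx -> Class B (128-191)
Class B, default mask 255.255.0.0 (/16)


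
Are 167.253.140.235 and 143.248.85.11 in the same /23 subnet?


Mask: 255.255.254.0
167.253.140.235 AND mask = 167.253.140.0
143.248.85.11 AND mask = 143.248.84.0
No, different subnets (167.253.140.0 vs 143.248.84.0)


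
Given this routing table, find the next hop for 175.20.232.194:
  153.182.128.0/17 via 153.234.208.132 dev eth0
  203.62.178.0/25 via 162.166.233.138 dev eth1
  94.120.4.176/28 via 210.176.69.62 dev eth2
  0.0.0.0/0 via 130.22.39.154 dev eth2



Longest prefix match for 175.20.232.194:
  /17 153.182.128.0: no
  /25 203.62.178.0: no
  /28 94.120.4.176: no
  /0 0.0.0.0: MATCH
Selected: next-hop 130.22.39.154 via eth2 (matched /0)


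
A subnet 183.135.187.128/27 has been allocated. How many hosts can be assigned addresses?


Host bits = 32 - 27 = 5
Total addresses = 2^5 = 32
Usable = total - 2 (network and broadcast)
Usable hosts: 30


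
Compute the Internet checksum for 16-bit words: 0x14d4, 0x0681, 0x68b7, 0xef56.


Sum all words (with carry folding):
+ 0x14d4 = 0x14d4
+ 0x0681 = 0x1b55
+ 0x68b7 = 0x840c
+ 0xef56 = 0x7363
One's complement: ~0x7363
Checksum = 0x8c9c


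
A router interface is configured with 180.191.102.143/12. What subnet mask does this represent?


/12 means 12 network bits, 20 host bits
Binary: 11111111111100000000000000000000
Mask: 255.240.0.0


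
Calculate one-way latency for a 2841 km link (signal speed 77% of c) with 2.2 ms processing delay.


Speed = 0.77 * 3e5 km/s = 231000 km/s
Propagation delay = 2841 / 231000 = 0.0123 s = 12.2987 ms
Processing delay = 2.2 ms
Total one-way latency = 14.4987 ms


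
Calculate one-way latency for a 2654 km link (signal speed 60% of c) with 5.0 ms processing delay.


Speed = 0.6 * 3e5 km/s = 180000 km/s
Propagation delay = 2654 / 180000 = 0.0147 s = 14.7444 ms
Processing delay = 5.0 ms
Total one-way latency = 19.7444 ms


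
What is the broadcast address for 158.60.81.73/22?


Network: 158.60.80.0/22
Host bits = 10
Set all host bits to 1:
Broadcast: 158.60.83.255


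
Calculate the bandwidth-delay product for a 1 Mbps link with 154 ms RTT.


BDP = bandwidth * RTT
= 1 Mbps * 154 ms
= 1 * 1e6 * 154 / 1000 bits
= 154000 bits
= 19250 bytes
= 18.7988 KB
BDP = 154000 bits (19250 bytes)


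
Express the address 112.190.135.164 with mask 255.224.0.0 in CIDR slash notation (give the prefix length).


Binary: 11111111.11100000.00000000.00000000
Count leading 1s
Prefix: /11


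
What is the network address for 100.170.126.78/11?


IP:   01100100.10101010.01111110.01001110
Mask: 11111111.11100000.00000000.00000000
AND operation:
Net:  01100100.10100000.00000000.00000000
Network: 100.160.0.0/11


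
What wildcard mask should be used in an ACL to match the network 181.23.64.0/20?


Subnet mask: 255.255.240.0
Wildcard = 255.255.255.255 - subnet mask
255 - 255 = 0
255 - 255 = 0
255 - 240 = 15
255 - 0 = 255
Wildcard: 0.0.15.255


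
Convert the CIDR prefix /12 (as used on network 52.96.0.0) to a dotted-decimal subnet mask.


/12 means 12 network bits, 20 host bits
Binary: 11111111111100000000000000000000
Mask: 255.240.0.0


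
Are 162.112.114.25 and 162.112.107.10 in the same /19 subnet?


Mask: 255.255.224.0
162.112.114.25 AND mask = 162.112.96.0
162.112.107.10 AND mask = 162.112.96.0
Yes, same subnet (162.112.96.0)


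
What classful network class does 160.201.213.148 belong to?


First octet: 160
Binary: 10100000
10xxxxxx -> Class B (128-191)
Class B, default mask 255.255.0.0 (/16)


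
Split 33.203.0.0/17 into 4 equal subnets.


New prefix = 17 + 2 = 19
Each subnet has 8192 addresses
  33.203.0.0/19
  33.203.32.0/19
  33.203.64.0/19
  33.203.96.0/19
Subnets: 33.203.0.0/19, 33.203.32.0/19, 33.203.64.0/19, 33.203.96.0/19


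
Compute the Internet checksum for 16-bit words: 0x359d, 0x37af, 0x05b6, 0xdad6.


Sum all words (with carry folding):
+ 0x359d = 0x359d
+ 0x37af = 0x6d4c
+ 0x05b6 = 0x7302
+ 0xdad6 = 0x4dd9
One's complement: ~0x4dd9
Checksum = 0xb226


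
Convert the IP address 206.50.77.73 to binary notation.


206 = 11001110
50 = 00110010
77 = 01001101
73 = 01001001
Binary: 11001110.00110010.01001101.01001001


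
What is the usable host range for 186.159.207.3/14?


Network: 186.156.0.0
Broadcast: 186.159.255.255
First usable = network + 1
Last usable = broadcast - 1
Range: 186.156.0.1 to 186.159.255.254


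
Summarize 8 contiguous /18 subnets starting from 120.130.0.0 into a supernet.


Original prefix: /18
Number of subnets: 8 = 2^3
New prefix = 18 - 3 = 15
Supernet: 120.130.0.0/15


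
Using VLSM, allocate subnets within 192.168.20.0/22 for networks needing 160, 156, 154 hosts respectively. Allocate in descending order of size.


160 hosts -> /24 (254 usable): 192.168.20.0/24
156 hosts -> /24 (254 usable): 192.168.21.0/24
154 hosts -> /24 (254 usable): 192.168.22.0/24
Allocation: 192.168.20.0/24 (160 hosts, 254 usable); 192.168.21.0/24 (156 hosts, 254 usable); 192.168.22.0/24 (154 hosts, 254 usable)


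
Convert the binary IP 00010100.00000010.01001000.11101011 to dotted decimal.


00010100 = 20
00000010 = 2
01001000 = 72
11101011 = 235
IP: 20.2.72.235


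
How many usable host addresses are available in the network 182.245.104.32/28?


Host bits = 32 - 28 = 4
Total addresses = 2^4 = 16
Usable = total - 2 (network and broadcast)
Usable hosts: 14


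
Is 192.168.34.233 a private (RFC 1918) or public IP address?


RFC 1918 private ranges:
  10.0.0.0/8 (10.0.0.0 - 10.255.255.255)
  172.16.0.0/12 (172.16.0.0 - 172.31.255.255)
  192.168.0.0/16 (192.168.0.0 - 192.168.255.255)
Private (in 192.168.0.0/16)


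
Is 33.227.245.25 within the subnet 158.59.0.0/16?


Subnet network: 158.59.0.0
Test IP AND mask: 33.227.0.0
No, 33.227.245.25 is not in 158.59.0.0/16


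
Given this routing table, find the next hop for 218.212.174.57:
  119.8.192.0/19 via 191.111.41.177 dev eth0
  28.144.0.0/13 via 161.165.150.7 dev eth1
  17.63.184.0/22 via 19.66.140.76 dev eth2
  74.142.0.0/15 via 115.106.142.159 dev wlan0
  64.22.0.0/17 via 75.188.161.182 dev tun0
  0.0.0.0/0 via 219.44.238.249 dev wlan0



Longest prefix match for 218.212.174.57:
  /19 119.8.192.0: no
  /13 28.144.0.0: no
  /22 17.63.184.0: no
  /15 74.142.0.0: no
  /17 64.22.0.0: no
  /0 0.0.0.0: MATCH
Selected: next-hop 219.44.238.249 via wlan0 (matched /0)


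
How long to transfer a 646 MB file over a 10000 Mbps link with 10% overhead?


Effective throughput = 10000 * (1 - 10/100) = 9000 Mbps
File size in Mb = 646 * 8 = 5168 Mb
Time = 5168 / 9000
Time = 0.5742 seconds


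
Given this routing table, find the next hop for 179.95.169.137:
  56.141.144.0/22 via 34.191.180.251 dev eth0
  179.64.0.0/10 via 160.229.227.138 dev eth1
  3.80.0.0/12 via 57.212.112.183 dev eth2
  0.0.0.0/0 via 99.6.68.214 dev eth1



Longest prefix match for 179.95.169.137:
  /22 56.141.144.0: no
  /10 179.64.0.0: MATCH
  /12 3.80.0.0: no
  /0 0.0.0.0: MATCH
Selected: next-hop 160.229.227.138 via eth1 (matched /10)


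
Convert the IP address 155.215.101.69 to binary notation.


155 = 10011011
215 = 11010111
101 = 01100101
69 = 01000101
Binary: 10011011.11010111.01100101.01000101


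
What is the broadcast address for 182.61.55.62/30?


Network: 182.61.55.60/30
Host bits = 2
Set all host bits to 1:
Broadcast: 182.61.55.63


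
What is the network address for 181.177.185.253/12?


IP:   10110101.10110001.10111001.11111101
Mask: 11111111.11110000.00000000.00000000
AND operation:
Net:  10110101.10110000.00000000.00000000
Network: 181.176.0.0/12


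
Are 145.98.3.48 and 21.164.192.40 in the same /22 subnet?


Mask: 255.255.252.0
145.98.3.48 AND mask = 145.98.0.0
21.164.192.40 AND mask = 21.164.192.0
No, different subnets (145.98.0.0 vs 21.164.192.0)


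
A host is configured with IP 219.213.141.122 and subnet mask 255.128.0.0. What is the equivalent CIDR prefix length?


Binary: 11111111.10000000.00000000.00000000
Count leading 1s
Prefix: /9


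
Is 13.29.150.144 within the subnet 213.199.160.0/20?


Subnet network: 213.199.160.0
Test IP AND mask: 13.29.144.0
No, 13.29.150.144 is not in 213.199.160.0/20


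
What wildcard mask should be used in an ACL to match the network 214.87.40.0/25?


Subnet mask: 255.255.255.128
Wildcard = 255.255.255.255 - subnet mask
255 - 255 = 0
255 - 255 = 0
255 - 255 = 0
255 - 128 = 127
Wildcard: 0.0.0.127


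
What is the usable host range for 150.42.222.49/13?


Network: 150.40.0.0
Broadcast: 150.47.255.255
First usable = network + 1
Last usable = broadcast - 1
Range: 150.40.0.1 to 150.47.255.254


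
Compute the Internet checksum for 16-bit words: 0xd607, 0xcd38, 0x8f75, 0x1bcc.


Sum all words (with carry folding):
+ 0xd607 = 0xd607
+ 0xcd38 = 0xa340
+ 0x8f75 = 0x32b6
+ 0x1bcc = 0x4e82
One's complement: ~0x4e82
Checksum = 0xb17d


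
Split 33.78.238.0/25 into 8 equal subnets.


New prefix = 25 + 3 = 28
Each subnet has 16 addresses
  33.78.238.0/28
  33.78.238.16/28
  33.78.238.32/28
  33.78.238.48/28
  33.78.238.64/28
  33.78.238.80/28
  33.78.238.96/28
  33.78.238.112/28
Subnets: 33.78.238.0/28, 33.78.238.16/28, 33.78.238.32/28, 33.78.238.48/28, 33.78.238.64/28, 33.78.238.80/28, 33.78.238.96/28, 33.78.238.112/28


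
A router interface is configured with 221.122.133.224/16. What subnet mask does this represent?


/16 means 16 network bits, 16 host bits
Binary: 11111111111111110000000000000000
Mask: 255.255.0.0


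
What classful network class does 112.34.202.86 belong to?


First octet: 112
Binary: 01110000
0xxxxxxx -> Class A (1-126)
Class A, default mask 255.0.0.0 (/8)


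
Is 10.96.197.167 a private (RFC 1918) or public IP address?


RFC 1918 private ranges:
  10.0.0.0/8 (10.0.0.0 - 10.255.255.255)
  172.16.0.0/12 (172.16.0.0 - 172.31.255.255)
  192.168.0.0/16 (192.168.0.0 - 192.168.255.255)
Private (in 10.0.0.0/8)


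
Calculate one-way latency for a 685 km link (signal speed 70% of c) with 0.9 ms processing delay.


Speed = 0.7 * 3e5 km/s = 210000 km/s
Propagation delay = 685 / 210000 = 0.0033 s = 3.2619 ms
Processing delay = 0.9 ms
Total one-way latency = 4.1619 ms


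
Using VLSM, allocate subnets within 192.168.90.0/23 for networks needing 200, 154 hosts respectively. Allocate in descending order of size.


200 hosts -> /24 (254 usable): 192.168.90.0/24
154 hosts -> /24 (254 usable): 192.168.91.0/24
Allocation: 192.168.90.0/24 (200 hosts, 254 usable); 192.168.91.0/24 (154 hosts, 254 usable)


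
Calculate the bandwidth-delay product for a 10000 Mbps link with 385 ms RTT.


BDP = bandwidth * RTT
= 10000 Mbps * 385 ms
= 10000 * 1e6 * 385 / 1000 bits
= 3850000000 bits
= 481250000 bytes
= 469970.7031 KB
BDP = 3850000000 bits (481250000 bytes)


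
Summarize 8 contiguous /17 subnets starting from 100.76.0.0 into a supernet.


Original prefix: /17
Number of subnets: 8 = 2^3
New prefix = 17 - 3 = 14
Supernet: 100.76.0.0/14


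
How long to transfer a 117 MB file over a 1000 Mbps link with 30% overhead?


Effective throughput = 1000 * (1 - 30/100) = 700 Mbps
File size in Mb = 117 * 8 = 936 Mb
Time = 936 / 700
Time = 1.3371 seconds


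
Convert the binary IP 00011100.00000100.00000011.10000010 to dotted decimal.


00011100 = 28
00000100 = 4
00000011 = 3
10000010 = 130
IP: 28.4.3.130


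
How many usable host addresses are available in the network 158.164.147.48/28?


Host bits = 32 - 28 = 4
Total addresses = 2^4 = 16
Usable = total - 2 (network and broadcast)
Usable hosts: 14


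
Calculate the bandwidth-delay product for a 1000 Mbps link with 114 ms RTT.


BDP = bandwidth * RTT
= 1000 Mbps * 114 ms
= 1000 * 1e6 * 114 / 1000 bits
= 114000000 bits
= 14250000 bytes
= 13916.0156 KB
BDP = 114000000 bits (14250000 bytes)


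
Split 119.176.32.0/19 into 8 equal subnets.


New prefix = 19 + 3 = 22
Each subnet has 1024 addresses
  119.176.32.0/22
  119.176.36.0/22
  119.176.40.0/22
  119.176.44.0/22
  119.176.48.0/22
  119.176.52.0/22
  119.176.56.0/22
  119.176.60.0/22
Subnets: 119.176.32.0/22, 119.176.36.0/22, 119.176.40.0/22, 119.176.44.0/22, 119.176.48.0/22, 119.176.52.0/22, 119.176.56.0/22, 119.176.60.0/22


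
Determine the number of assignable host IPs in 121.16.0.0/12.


Host bits = 32 - 12 = 20
Total addresses = 2^20 = 1048576
Usable = total - 2 (network and broadcast)
Usable hosts: 1048574


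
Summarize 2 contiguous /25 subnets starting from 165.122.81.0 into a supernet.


Original prefix: /25
Number of subnets: 2 = 2^1
New prefix = 25 - 1 = 24
Supernet: 165.122.81.0/24


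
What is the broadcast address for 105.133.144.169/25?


Network: 105.133.144.128/25
Host bits = 7
Set all host bits to 1:
Broadcast: 105.133.144.255


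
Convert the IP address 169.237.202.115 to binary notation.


169 = 10101001
237 = 11101101
202 = 11001010
115 = 01110011
Binary: 10101001.11101101.11001010.01110011


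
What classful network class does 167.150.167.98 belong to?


First octet: 167
Binary: 10100111
10xxxxxx -> Class B (128-191)
Class B, default mask 255.255.0.0 (/16)


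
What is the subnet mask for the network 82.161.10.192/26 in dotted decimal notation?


/26 means 26 network bits, 6 host bits
Binary: 11111111111111111111111111000000
Mask: 255.255.255.192


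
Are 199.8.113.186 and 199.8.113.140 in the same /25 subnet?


Mask: 255.255.255.128
199.8.113.186 AND mask = 199.8.113.128
199.8.113.140 AND mask = 199.8.113.128
Yes, same subnet (199.8.113.128)


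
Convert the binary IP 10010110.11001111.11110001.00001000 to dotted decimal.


10010110 = 150
11001111 = 207
11110001 = 241
00001000 = 8
IP: 150.207.241.8


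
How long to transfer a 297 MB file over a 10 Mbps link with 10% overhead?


Effective throughput = 10 * (1 - 10/100) = 9 Mbps
File size in Mb = 297 * 8 = 2376 Mb
Time = 2376 / 9
Time = 264 seconds


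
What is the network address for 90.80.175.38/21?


IP:   01011010.01010000.10101111.00100110
Mask: 11111111.11111111.11111000.00000000
AND operation:
Net:  01011010.01010000.10101000.00000000
Network: 90.80.168.0/21


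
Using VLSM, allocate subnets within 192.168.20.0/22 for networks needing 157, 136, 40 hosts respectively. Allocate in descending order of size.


157 hosts -> /24 (254 usable): 192.168.20.0/24
136 hosts -> /24 (254 usable): 192.168.21.0/24
40 hosts -> /26 (62 usable): 192.168.22.0/26
Allocation: 192.168.20.0/24 (157 hosts, 254 usable); 192.168.21.0/24 (136 hosts, 254 usable); 192.168.22.0/26 (40 hosts, 62 usable)


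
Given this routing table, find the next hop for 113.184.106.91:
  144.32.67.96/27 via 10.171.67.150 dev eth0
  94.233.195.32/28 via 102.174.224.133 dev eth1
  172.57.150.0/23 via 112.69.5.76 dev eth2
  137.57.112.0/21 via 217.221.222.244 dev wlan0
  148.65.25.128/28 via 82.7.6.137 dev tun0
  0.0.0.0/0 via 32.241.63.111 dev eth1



Longest prefix match for 113.184.106.91:
  /27 144.32.67.96: no
  /28 94.233.195.32: no
  /23 172.57.150.0: no
  /21 137.57.112.0: no
  /28 148.65.25.128: no
  /0 0.0.0.0: MATCH
Selected: next-hop 32.241.63.111 via eth1 (matched /0)


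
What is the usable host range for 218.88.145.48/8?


Network: 218.0.0.0
Broadcast: 218.255.255.255
First usable = network + 1
Last usable = broadcast - 1
Range: 218.0.0.1 to 218.255.255.254


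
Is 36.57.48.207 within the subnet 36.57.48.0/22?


Subnet network: 36.57.48.0
Test IP AND mask: 36.57.48.0
Yes, 36.57.48.207 is in 36.57.48.0/22


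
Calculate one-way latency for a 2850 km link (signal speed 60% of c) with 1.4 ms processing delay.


Speed = 0.6 * 3e5 km/s = 180000 km/s
Propagation delay = 2850 / 180000 = 0.0158 s = 15.8333 ms
Processing delay = 1.4 ms
Total one-way latency = 17.2333 ms


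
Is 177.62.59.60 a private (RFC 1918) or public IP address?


RFC 1918 private ranges:
  10.0.0.0/8 (10.0.0.0 - 10.255.255.255)
  172.16.0.0/12 (172.16.0.0 - 172.31.255.255)
  192.168.0.0/16 (192.168.0.0 - 192.168.255.255)
Public (not in any RFC 1918 range)


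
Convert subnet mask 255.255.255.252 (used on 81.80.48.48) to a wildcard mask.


Subnet mask: 255.255.255.252
Wildcard = 255.255.255.255 - subnet mask
255 - 255 = 0
255 - 255 = 0
255 - 255 = 0
255 - 252 = 3
Wildcard: 0.0.0.3


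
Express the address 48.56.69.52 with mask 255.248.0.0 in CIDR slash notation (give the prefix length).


Binary: 11111111.11111000.00000000.00000000
Count leading 1s
Prefix: /13


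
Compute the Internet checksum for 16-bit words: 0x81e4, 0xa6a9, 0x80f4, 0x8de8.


Sum all words (with carry folding):
+ 0x81e4 = 0x81e4
+ 0xa6a9 = 0x288e
+ 0x80f4 = 0xa982
+ 0x8de8 = 0x376b
One's complement: ~0x376b
Checksum = 0xc894


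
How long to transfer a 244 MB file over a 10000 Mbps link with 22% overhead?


Effective throughput = 10000 * (1 - 22/100) = 7800 Mbps
File size in Mb = 244 * 8 = 1952 Mb
Time = 1952 / 7800
Time = 0.2503 seconds


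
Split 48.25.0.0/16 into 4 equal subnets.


New prefix = 16 + 2 = 18
Each subnet has 16384 addresses
  48.25.0.0/18
  48.25.64.0/18
  48.25.128.0/18
  48.25.192.0/18
Subnets: 48.25.0.0/18, 48.25.64.0/18, 48.25.128.0/18, 48.25.192.0/18


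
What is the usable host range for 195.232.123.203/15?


Network: 195.232.0.0
Broadcast: 195.233.255.255
First usable = network + 1
Last usable = broadcast - 1
Range: 195.232.0.1 to 195.233.255.254


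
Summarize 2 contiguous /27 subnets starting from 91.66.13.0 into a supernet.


Original prefix: /27
Number of subnets: 2 = 2^1
New prefix = 27 - 1 = 26
Supernet: 91.66.13.0/26


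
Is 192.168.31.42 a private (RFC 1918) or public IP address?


RFC 1918 private ranges:
  10.0.0.0/8 (10.0.0.0 - 10.255.255.255)
  172.16.0.0/12 (172.16.0.0 - 172.31.255.255)
  192.168.0.0/16 (192.168.0.0 - 192.168.255.255)
Private (in 192.168.0.0/16)


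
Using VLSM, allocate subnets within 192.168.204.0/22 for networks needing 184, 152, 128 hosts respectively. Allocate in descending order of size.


184 hosts -> /24 (254 usable): 192.168.204.0/24
152 hosts -> /24 (254 usable): 192.168.205.0/24
128 hosts -> /24 (254 usable): 192.168.206.0/24
Allocation: 192.168.204.0/24 (184 hosts, 254 usable); 192.168.205.0/24 (152 hosts, 254 usable); 192.168.206.0/24 (128 hosts, 254 usable)


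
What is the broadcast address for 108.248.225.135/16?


Network: 108.248.0.0/16
Host bits = 16
Set all host bits to 1:
Broadcast: 108.248.255.255


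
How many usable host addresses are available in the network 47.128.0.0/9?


Host bits = 32 - 9 = 23
Total addresses = 2^23 = 8388608
Usable = total - 2 (network and broadcast)
Usable hosts: 8388606


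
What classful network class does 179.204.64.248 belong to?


First octet: 179
Binary: 10110011
10xxxxxx -> Class B (128-191)
Class B, default mask 255.255.0.0 (/16)


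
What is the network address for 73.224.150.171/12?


IP:   01001001.11100000.10010110.10101011
Mask: 11111111.11110000.00000000.00000000
AND operation:
Net:  01001001.11100000.00000000.00000000
Network: 73.224.0.0/12


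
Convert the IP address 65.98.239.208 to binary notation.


65 = 01000001
98 = 01100010
239 = 11101111
208 = 11010000
Binary: 01000001.01100010.11101111.11010000


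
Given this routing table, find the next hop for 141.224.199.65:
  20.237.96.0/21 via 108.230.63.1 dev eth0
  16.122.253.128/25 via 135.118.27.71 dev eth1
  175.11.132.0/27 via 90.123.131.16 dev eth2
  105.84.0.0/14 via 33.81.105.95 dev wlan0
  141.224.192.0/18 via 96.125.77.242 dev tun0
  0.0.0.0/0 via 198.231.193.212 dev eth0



Longest prefix match for 141.224.199.65:
  /21 20.237.96.0: no
  /25 16.122.253.128: no
  /27 175.11.132.0: no
  /14 105.84.0.0: no
  /18 141.224.192.0: MATCH
  /0 0.0.0.0: MATCH
Selected: next-hop 96.125.77.242 via tun0 (matched /18)


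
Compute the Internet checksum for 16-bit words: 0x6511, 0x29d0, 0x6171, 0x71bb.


Sum all words (with carry folding):
+ 0x6511 = 0x6511
+ 0x29d0 = 0x8ee1
+ 0x6171 = 0xf052
+ 0x71bb = 0x620e
One's complement: ~0x620e
Checksum = 0x9df1


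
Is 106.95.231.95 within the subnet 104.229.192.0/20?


Subnet network: 104.229.192.0
Test IP AND mask: 106.95.224.0
No, 106.95.231.95 is not in 104.229.192.0/20


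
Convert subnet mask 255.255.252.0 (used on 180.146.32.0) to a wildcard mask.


Subnet mask: 255.255.252.0
Wildcard = 255.255.255.255 - subnet mask
255 - 255 = 0
255 - 255 = 0
255 - 252 = 3
255 - 0 = 255
Wildcard: 0.0.3.255


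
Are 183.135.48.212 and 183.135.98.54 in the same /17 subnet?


Mask: 255.255.128.0
183.135.48.212 AND mask = 183.135.0.0
183.135.98.54 AND mask = 183.135.0.0
Yes, same subnet (183.135.0.0)


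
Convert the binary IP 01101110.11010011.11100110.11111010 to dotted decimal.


01101110 = 110
11010011 = 211
11100110 = 230
11111010 = 250
IP: 110.211.230.250


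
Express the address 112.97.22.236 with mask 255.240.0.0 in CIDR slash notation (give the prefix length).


Binary: 11111111.11110000.00000000.00000000
Count leading 1s
Prefix: /12


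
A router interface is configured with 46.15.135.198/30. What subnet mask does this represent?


/30 means 30 network bits, 2 host bits
Binary: 11111111111111111111111111111100
Mask: 255.255.255.252


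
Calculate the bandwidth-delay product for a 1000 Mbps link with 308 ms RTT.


BDP = bandwidth * RTT
= 1000 Mbps * 308 ms
= 1000 * 1e6 * 308 / 1000 bits
= 308000000 bits
= 38500000 bytes
= 37597.6562 KB
BDP = 308000000 bits (38500000 bytes)


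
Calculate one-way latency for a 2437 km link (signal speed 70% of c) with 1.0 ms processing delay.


Speed = 0.7 * 3e5 km/s = 210000 km/s
Propagation delay = 2437 / 210000 = 0.0116 s = 11.6048 ms
Processing delay = 1.0 ms
Total one-way latency = 12.6048 ms


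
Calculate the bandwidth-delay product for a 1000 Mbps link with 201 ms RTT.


BDP = bandwidth * RTT
= 1000 Mbps * 201 ms
= 1000 * 1e6 * 201 / 1000 bits
= 201000000 bits
= 25125000 bytes
= 24536.1328 KB
BDP = 201000000 bits (25125000 bytes)


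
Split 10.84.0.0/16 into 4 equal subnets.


New prefix = 16 + 2 = 18
Each subnet has 16384 addresses
  10.84.0.0/18
  10.84.64.0/18
  10.84.128.0/18
  10.84.192.0/18
Subnets: 10.84.0.0/18, 10.84.64.0/18, 10.84.128.0/18, 10.84.192.0/18


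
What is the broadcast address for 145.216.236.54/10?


Network: 145.192.0.0/10
Host bits = 22
Set all host bits to 1:
Broadcast: 145.255.255.255


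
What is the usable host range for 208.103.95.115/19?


Network: 208.103.64.0
Broadcast: 208.103.95.255
First usable = network + 1
Last usable = broadcast - 1
Range: 208.103.64.1 to 208.103.95.254


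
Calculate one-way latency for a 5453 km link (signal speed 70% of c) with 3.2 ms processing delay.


Speed = 0.7 * 3e5 km/s = 210000 km/s
Propagation delay = 5453 / 210000 = 0.026 s = 25.9667 ms
Processing delay = 3.2 ms
Total one-way latency = 29.1667 ms


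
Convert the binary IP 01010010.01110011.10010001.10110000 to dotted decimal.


01010010 = 82
01110011 = 115
10010001 = 145
10110000 = 176
IP: 82.115.145.176


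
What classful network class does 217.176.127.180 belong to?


First octet: 217
Binary: 11011001
110xxxxx -> Class C (192-223)
Class C, default mask 255.255.255.0 (/24)


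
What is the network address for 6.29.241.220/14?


IP:   00000110.00011101.11110001.11011100
Mask: 11111111.11111100.00000000.00000000
AND operation:
Net:  00000110.00011100.00000000.00000000
Network: 6.28.0.0/14


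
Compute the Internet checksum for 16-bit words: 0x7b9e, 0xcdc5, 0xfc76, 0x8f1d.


Sum all words (with carry folding):
+ 0x7b9e = 0x7b9e
+ 0xcdc5 = 0x4964
+ 0xfc76 = 0x45db
+ 0x8f1d = 0xd4f8
One's complement: ~0xd4f8
Checksum = 0x2b07


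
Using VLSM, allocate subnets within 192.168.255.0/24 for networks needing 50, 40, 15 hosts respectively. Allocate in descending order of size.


50 hosts -> /26 (62 usable): 192.168.255.0/26
40 hosts -> /26 (62 usable): 192.168.255.64/26
15 hosts -> /27 (30 usable): 192.168.255.128/27
Allocation: 192.168.255.0/26 (50 hosts, 62 usable); 192.168.255.64/26 (40 hosts, 62 usable); 192.168.255.128/27 (15 hosts, 30 usable)


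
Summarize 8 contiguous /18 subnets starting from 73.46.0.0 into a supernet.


Original prefix: /18
Number of subnets: 8 = 2^3
New prefix = 18 - 3 = 15
Supernet: 73.46.0.0/15


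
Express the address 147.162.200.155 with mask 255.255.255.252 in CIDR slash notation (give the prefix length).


Binary: 11111111.11111111.11111111.11111100
Count leading 1s
Prefix: /30


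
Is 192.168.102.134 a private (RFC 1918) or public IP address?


RFC 1918 private ranges:
  10.0.0.0/8 (10.0.0.0 - 10.255.255.255)
  172.16.0.0/12 (172.16.0.0 - 172.31.255.255)
  192.168.0.0/16 (192.168.0.0 - 192.168.255.255)
Private (in 192.168.0.0/16)


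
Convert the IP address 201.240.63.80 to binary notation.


201 = 11001001
240 = 11110000
63 = 00111111
80 = 01010000
Binary: 11001001.11110000.00111111.01010000


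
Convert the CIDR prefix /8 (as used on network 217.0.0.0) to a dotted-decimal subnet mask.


/8 means 8 network bits, 24 host bits
Binary: 11111111000000000000000000000000
Mask: 255.0.0.0


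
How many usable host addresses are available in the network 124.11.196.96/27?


Host bits = 32 - 27 = 5
Total addresses = 2^5 = 32
Usable = total - 2 (network and broadcast)
Usable hosts: 30


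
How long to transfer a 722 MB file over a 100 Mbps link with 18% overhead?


Effective throughput = 100 * (1 - 18/100) = 82 Mbps
File size in Mb = 722 * 8 = 5776 Mb
Time = 5776 / 82
Time = 70.439 seconds


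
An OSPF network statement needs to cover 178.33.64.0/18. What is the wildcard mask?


Subnet mask: 255.255.192.0
Wildcard = 255.255.255.255 - subnet mask
255 - 255 = 0
255 - 255 = 0
255 - 192 = 63
255 - 0 = 255
Wildcard: 0.0.63.255


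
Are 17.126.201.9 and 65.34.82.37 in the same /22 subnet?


Mask: 255.255.252.0
17.126.201.9 AND mask = 17.126.200.0
65.34.82.37 AND mask = 65.34.80.0
No, different subnets (17.126.200.0 vs 65.34.80.0)


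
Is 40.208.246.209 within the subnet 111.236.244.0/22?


Subnet network: 111.236.244.0
Test IP AND mask: 40.208.244.0
No, 40.208.246.209 is not in 111.236.244.0/22


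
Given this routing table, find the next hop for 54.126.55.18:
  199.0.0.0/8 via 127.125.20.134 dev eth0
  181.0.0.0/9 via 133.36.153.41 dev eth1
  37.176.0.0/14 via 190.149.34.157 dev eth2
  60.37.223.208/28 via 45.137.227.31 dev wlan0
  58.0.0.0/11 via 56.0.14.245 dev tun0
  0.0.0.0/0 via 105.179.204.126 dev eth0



Longest prefix match for 54.126.55.18:
  /8 199.0.0.0: no
  /9 181.0.0.0: no
  /14 37.176.0.0: no
  /28 60.37.223.208: no
  /11 58.0.0.0: no
  /0 0.0.0.0: MATCH
Selected: next-hop 105.179.204.126 via eth0 (matched /0)


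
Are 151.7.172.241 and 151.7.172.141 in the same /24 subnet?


Mask: 255.255.255.0
151.7.172.241 AND mask = 151.7.172.0
151.7.172.141 AND mask = 151.7.172.0
Yes, same subnet (151.7.172.0)


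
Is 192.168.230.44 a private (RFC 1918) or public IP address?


RFC 1918 private ranges:
  10.0.0.0/8 (10.0.0.0 - 10.255.255.255)
  172.16.0.0/12 (172.16.0.0 - 172.31.255.255)
  192.168.0.0/16 (192.168.0.0 - 192.168.255.255)
Private (in 192.168.0.0/16)


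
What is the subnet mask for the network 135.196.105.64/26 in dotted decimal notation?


/26 means 26 network bits, 6 host bits
Binary: 11111111111111111111111111000000
Mask: 255.255.255.192


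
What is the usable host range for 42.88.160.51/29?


Network: 42.88.160.48
Broadcast: 42.88.160.55
First usable = network + 1
Last usable = broadcast - 1
Range: 42.88.160.49 to 42.88.160.54


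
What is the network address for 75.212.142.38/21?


IP:   01001011.11010100.10001110.00100110
Mask: 11111111.11111111.11111000.00000000
AND operation:
Net:  01001011.11010100.10001000.00000000
Network: 75.212.136.0/21


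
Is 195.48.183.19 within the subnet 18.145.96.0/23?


Subnet network: 18.145.96.0
Test IP AND mask: 195.48.182.0
No, 195.48.183.19 is not in 18.145.96.0/23


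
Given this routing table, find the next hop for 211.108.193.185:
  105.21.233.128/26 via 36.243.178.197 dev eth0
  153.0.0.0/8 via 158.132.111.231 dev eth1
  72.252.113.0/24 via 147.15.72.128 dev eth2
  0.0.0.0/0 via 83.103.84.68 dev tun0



Longest prefix match for 211.108.193.185:
  /26 105.21.233.128: no
  /8 153.0.0.0: no
  /24 72.252.113.0: no
  /0 0.0.0.0: MATCH
Selected: next-hop 83.103.84.68 via tun0 (matched /0)


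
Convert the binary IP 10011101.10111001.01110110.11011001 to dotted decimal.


10011101 = 157
10111001 = 185
01110110 = 118
11011001 = 217
IP: 157.185.118.217


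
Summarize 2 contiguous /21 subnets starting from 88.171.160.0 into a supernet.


Original prefix: /21
Number of subnets: 2 = 2^1
New prefix = 21 - 1 = 20
Supernet: 88.171.160.0/20


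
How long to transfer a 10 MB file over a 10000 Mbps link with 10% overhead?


Effective throughput = 10000 * (1 - 10/100) = 9000 Mbps
File size in Mb = 10 * 8 = 80 Mb
Time = 80 / 9000
Time = 0.0089 seconds


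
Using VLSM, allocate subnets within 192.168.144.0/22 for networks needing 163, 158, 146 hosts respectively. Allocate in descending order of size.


163 hosts -> /24 (254 usable): 192.168.144.0/24
158 hosts -> /24 (254 usable): 192.168.145.0/24
146 hosts -> /24 (254 usable): 192.168.146.0/24
Allocation: 192.168.144.0/24 (163 hosts, 254 usable); 192.168.145.0/24 (158 hosts, 254 usable); 192.168.146.0/24 (146 hosts, 254 usable)


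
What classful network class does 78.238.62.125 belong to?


First octet: 78
Binary: 01001110
0xxxxxxx -> Class A (1-126)
Class A, default mask 255.0.0.0 (/8)


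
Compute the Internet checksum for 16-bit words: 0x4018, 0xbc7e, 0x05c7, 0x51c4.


Sum all words (with carry folding):
+ 0x4018 = 0x4018
+ 0xbc7e = 0xfc96
+ 0x05c7 = 0x025e
+ 0x51c4 = 0x5422
One's complement: ~0x5422
Checksum = 0xabdd


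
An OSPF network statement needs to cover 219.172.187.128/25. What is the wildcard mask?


Subnet mask: 255.255.255.128
Wildcard = 255.255.255.255 - subnet mask
255 - 255 = 0
255 - 255 = 0
255 - 255 = 0
255 - 128 = 127
Wildcard: 0.0.0.127


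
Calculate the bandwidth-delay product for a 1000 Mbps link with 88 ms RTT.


BDP = bandwidth * RTT
= 1000 Mbps * 88 ms
= 1000 * 1e6 * 88 / 1000 bits
= 88000000 bits
= 11000000 bytes
= 10742.1875 KB
BDP = 88000000 bits (11000000 bytes)


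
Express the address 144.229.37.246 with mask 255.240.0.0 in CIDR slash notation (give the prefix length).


Binary: 11111111.11110000.00000000.00000000
Count leading 1s
Prefix: /12


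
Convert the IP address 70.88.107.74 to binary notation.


70 = 01000110
88 = 01011000
107 = 01101011
74 = 01001010
Binary: 01000110.01011000.01101011.01001010


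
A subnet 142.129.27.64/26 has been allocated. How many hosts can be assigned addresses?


Host bits = 32 - 26 = 6
Total addresses = 2^6 = 64
Usable = total - 2 (network and broadcast)
Usable hosts: 62


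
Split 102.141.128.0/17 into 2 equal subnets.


New prefix = 17 + 1 = 18
Each subnet has 16384 addresses
  102.141.128.0/18
  102.141.192.0/18
Subnets: 102.141.128.0/18, 102.141.192.0/18


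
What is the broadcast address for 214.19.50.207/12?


Network: 214.16.0.0/12
Host bits = 20
Set all host bits to 1:
Broadcast: 214.31.255.255


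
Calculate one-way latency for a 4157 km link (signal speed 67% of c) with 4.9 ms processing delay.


Speed = 0.67 * 3e5 km/s = 201000 km/s
Propagation delay = 4157 / 201000 = 0.0207 s = 20.6816 ms
Processing delay = 4.9 ms
Total one-way latency = 25.5816 ms


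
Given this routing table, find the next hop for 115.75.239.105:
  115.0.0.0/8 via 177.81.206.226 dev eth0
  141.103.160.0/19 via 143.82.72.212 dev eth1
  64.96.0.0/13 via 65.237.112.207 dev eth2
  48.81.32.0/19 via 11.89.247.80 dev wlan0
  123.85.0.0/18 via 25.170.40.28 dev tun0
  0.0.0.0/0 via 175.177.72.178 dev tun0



Longest prefix match for 115.75.239.105:
  /8 115.0.0.0: MATCH
  /19 141.103.160.0: no
  /13 64.96.0.0: no
  /19 48.81.32.0: no
  /18 123.85.0.0: no
  /0 0.0.0.0: MATCH
Selected: next-hop 177.81.206.226 via eth0 (matched /8)


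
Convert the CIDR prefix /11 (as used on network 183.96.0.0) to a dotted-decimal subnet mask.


/11 means 11 network bits, 21 host bits
Binary: 11111111111000000000000000000000
Mask: 255.224.0.0


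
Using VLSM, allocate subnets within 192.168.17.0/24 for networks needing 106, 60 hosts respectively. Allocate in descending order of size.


106 hosts -> /25 (126 usable): 192.168.17.0/25
60 hosts -> /26 (62 usable): 192.168.17.128/26
Allocation: 192.168.17.0/25 (106 hosts, 126 usable); 192.168.17.128/26 (60 hosts, 62 usable)


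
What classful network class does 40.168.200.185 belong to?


First octet: 40
Binary: 00101000
0xxxxxxx -> Class A (1-126)
Class A, default mask 255.0.0.0 (/8)


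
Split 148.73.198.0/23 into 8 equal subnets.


New prefix = 23 + 3 = 26
Each subnet has 64 addresses
  148.73.198.0/26
  148.73.198.64/26
  148.73.198.128/26
  148.73.198.192/26
  148.73.199.0/26
  148.73.199.64/26
  148.73.199.128/26
  148.73.199.192/26
Subnets: 148.73.198.0/26, 148.73.198.64/26, 148.73.198.128/26, 148.73.198.192/26, 148.73.199.0/26, 148.73.199.64/26, 148.73.199.128/26, 148.73.199.192/26


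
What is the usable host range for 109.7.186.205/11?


Network: 109.0.0.0
Broadcast: 109.31.255.255
First usable = network + 1
Last usable = broadcast - 1
Range: 109.0.0.1 to 109.31.255.254


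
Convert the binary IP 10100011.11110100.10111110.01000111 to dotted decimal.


10100011 = 163
11110100 = 244
10111110 = 190
01000111 = 71
IP: 163.244.190.71


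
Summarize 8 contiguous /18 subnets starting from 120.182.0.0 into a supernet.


Original prefix: /18
Number of subnets: 8 = 2^3
New prefix = 18 - 3 = 15
Supernet: 120.182.0.0/15


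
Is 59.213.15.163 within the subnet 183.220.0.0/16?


Subnet network: 183.220.0.0
Test IP AND mask: 59.213.0.0
No, 59.213.15.163 is not in 183.220.0.0/16


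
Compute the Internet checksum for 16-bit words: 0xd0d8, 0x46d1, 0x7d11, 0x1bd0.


Sum all words (with carry folding):
+ 0xd0d8 = 0xd0d8
+ 0x46d1 = 0x17aa
+ 0x7d11 = 0x94bb
+ 0x1bd0 = 0xb08b
One's complement: ~0xb08b
Checksum = 0x4f74


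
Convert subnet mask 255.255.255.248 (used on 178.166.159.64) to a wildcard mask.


Subnet mask: 255.255.255.248
Wildcard = 255.255.255.255 - subnet mask
255 - 255 = 0
255 - 255 = 0
255 - 255 = 0
255 - 248 = 7
Wildcard: 0.0.0.7


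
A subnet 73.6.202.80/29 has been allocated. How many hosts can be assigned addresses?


Host bits = 32 - 29 = 3
Total addresses = 2^3 = 8
Usable = total - 2 (network and broadcast)
Usable hosts: 6


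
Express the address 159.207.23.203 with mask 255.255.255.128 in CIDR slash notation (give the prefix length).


Binary: 11111111.11111111.11111111.10000000
Count leading 1s
Prefix: /25


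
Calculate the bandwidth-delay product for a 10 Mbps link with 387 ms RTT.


BDP = bandwidth * RTT
= 10 Mbps * 387 ms
= 10 * 1e6 * 387 / 1000 bits
= 3870000 bits
= 483750 bytes
= 472.4121 KB
BDP = 3870000 bits (483750 bytes)


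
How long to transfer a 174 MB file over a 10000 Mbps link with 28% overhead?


Effective throughput = 10000 * (1 - 28/100) = 7200 Mbps
File size in Mb = 174 * 8 = 1392 Mb
Time = 1392 / 7200
Time = 0.1933 seconds


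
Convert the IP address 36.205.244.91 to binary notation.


36 = 00100100
205 = 11001101
244 = 11110100
91 = 01011011
Binary: 00100100.11001101.11110100.01011011


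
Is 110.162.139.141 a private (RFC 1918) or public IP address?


RFC 1918 private ranges:
  10.0.0.0/8 (10.0.0.0 - 10.255.255.255)
  172.16.0.0/12 (172.16.0.0 - 172.31.255.255)
  192.168.0.0/16 (192.168.0.0 - 192.168.255.255)
Public (not in any RFC 1918 range)


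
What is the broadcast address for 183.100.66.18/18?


Network: 183.100.64.0/18
Host bits = 14
Set all host bits to 1:
Broadcast: 183.100.127.255


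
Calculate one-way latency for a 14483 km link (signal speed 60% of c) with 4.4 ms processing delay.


Speed = 0.6 * 3e5 km/s = 180000 km/s
Propagation delay = 14483 / 180000 = 0.0805 s = 80.4611 ms
Processing delay = 4.4 ms
Total one-way latency = 84.8611 ms


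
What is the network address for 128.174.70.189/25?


IP:   10000000.10101110.01000110.10111101
Mask: 11111111.11111111.11111111.10000000
AND operation:
Net:  10000000.10101110.01000110.10000000
Network: 128.174.70.128/25


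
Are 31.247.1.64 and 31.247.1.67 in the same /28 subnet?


Mask: 255.255.255.240
31.247.1.64 AND mask = 31.247.1.64
31.247.1.67 AND mask = 31.247.1.64
Yes, same subnet (31.247.1.64)
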